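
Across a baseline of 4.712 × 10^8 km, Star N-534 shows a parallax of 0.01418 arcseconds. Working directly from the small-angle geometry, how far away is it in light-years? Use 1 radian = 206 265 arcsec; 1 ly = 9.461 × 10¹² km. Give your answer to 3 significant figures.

θ = 0.01418″ = 0.01418/206265 = 6.8747 × 10^-8 rad.
d = B/θ = (4.712 × 10^8) / (6.8747 × 10^-8) = 6.8541 × 10^15 km = (6.8541 × 10^15) / (9.461 × 10^12) ly = 724.46 ly.

724 ly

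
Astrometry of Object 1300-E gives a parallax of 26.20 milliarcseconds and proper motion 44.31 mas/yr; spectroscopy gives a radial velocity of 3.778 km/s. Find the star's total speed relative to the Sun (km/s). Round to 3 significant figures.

8.86 km/s

d = 1/p = 1/0.02620″ = 38.168 pc.
μ = 44.31 mas/yr = 0.04431 ″/yr.
v_t = 4.740 μ d = 4.740 × 0.04431 × 38.168 = 8.0164 km/s.
v = √(v_r² + v_t²) = √(3.778² + 8.0164²) = √78.536 = 8.8621 km/s.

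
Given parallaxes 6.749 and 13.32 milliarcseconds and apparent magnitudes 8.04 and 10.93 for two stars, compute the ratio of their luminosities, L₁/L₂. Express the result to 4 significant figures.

d₁ = 1/p₁ = 1/0.006749″ = 148.17 pc; d₂ = 1/p₂ = 1/0.01332″ = 75.075 pc.
M₁ = m₁ − 5 log₁₀ d₁ + 5 = 8.04 − 10.8538 + 5 = 2.1862.
M₂ = 10.93 − 9.3775 + 5 = 6.5525.
L₁/L₂ = 10^(0.4(M₂ − M₁)) = 10^(0.4 × 4.3663) = 10^1.74652 = 55.785.

L₁/L₂ = 55.79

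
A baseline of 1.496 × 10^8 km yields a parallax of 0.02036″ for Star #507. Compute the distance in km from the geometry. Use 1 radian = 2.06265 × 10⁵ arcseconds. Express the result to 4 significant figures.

θ = 0.02036″ = 0.02036/206265 = 9.8708 × 10^-8 rad.
d = B/θ = (1.496 × 10^8) / (9.8708 × 10^-8) = 1.5156 × 10^15 km.

1.516 × 10^15 km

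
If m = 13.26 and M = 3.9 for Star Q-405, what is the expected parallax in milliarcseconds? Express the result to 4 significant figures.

m − M = 13.26 − 3.9 = 9.36.
d = 10^((m−M)/5 + 1) = 10^2.872 = 744.73 pc.
p = 1/d = 1/744.73 = 0.0013428 arcsec = 1.3428 mas.

1.343 mas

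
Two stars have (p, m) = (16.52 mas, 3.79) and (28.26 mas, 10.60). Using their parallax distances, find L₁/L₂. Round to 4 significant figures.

L₁/L₂ = 1550

d₁ = 1/p₁ = 1/0.01652″ = 60.533 pc; d₂ = 1/p₂ = 1/0.02826″ = 35.386 pc.
M₁ = m₁ − 5 log₁₀ d₁ + 5 = 3.79 − 8.9100 + 5 = -0.1200.
M₂ = 10.60 − 7.7442 + 5 = 7.8558.
L₁/L₂ = 10^(0.4(M₂ − M₁)) = 10^(0.4 × 7.9758) = 10^3.19032 = 1550.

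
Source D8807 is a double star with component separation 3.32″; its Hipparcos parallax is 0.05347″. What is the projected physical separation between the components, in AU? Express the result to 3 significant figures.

d = 1/p = 1/0.05347″ = 18.702 pc.
At distance d (pc), an angle of θ arcsec spans θ·d AU: s = 3.32 × 18.702 = 62.091 AU.

62.1 AU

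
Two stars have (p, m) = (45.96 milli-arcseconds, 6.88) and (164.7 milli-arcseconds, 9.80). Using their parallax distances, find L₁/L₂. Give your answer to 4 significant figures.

L₁/L₂ = 189.1

d₁ = 1/p₁ = 1/0.04596″ = 21.758 pc; d₂ = 1/p₂ = 1/0.1647″ = 6.0716 pc.
M₁ = m₁ − 5 log₁₀ d₁ + 5 = 6.88 − 6.6881 + 5 = 5.1919.
M₂ = 9.80 − 3.9165 + 5 = 10.8835.
L₁/L₂ = 10^(0.4(M₂ − M₁)) = 10^(0.4 × 5.6916) = 10^2.27664 = 189.08.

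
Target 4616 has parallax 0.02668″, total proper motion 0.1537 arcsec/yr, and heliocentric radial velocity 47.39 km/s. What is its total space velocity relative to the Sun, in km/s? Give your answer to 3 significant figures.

54.7 km/s

d = 1/p = 1/0.02668″ = 37.481 pc.
v_t = 4.740 μ d = 4.740 × 0.1537 × 37.481 = 27.306 km/s.
v = √(v_r² + v_t²) = √(47.39² + 27.306²) = √2991.43 = 54.694 km/s.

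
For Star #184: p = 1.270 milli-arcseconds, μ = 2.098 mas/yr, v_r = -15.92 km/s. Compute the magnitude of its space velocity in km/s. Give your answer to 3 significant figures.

d = 1/p = 1/0.001270″ = 787.4 pc.
μ = 2.098 mas/yr = 0.002098 ″/yr.
v_t = 4.740 μ d = 4.740 × 0.002098 × 787.4 = 7.8303 km/s.
v = √(v_r² + v_t²) = √((-15.92)² + 7.8303²) = √314.76 = 17.741 km/s.

17.7 km/s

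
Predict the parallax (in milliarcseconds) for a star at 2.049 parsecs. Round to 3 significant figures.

488 mas

p = 1/d = 1/2.049 = 0.48804 arcsec.
= 0.48804 × 1000 = 488.04 mas.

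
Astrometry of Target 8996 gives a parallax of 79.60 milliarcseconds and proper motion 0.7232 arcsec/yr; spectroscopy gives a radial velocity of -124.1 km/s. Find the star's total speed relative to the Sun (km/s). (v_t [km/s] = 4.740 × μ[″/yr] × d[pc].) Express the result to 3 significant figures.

131 km/s

d = 1/p = 1/0.07960″ = 12.563 pc.
v_t = 4.740 μ d = 4.740 × 0.7232 × 12.563 = 43.066 km/s.
v = √(v_r² + v_t²) = √((-124.1)² + 43.066²) = √17255.5 = 131.36 km/s.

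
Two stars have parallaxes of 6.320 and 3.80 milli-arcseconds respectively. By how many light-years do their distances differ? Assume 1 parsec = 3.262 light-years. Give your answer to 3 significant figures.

d_A = 1/0.006320″ = 158.23 pc; d_B = 1/0.003800″ = 263.16 pc.
|d_B − d_A| = |263.16 − 158.23| = 104.93 pc = 104.93 × 3.262 ly = 342.28 ly.

342 ly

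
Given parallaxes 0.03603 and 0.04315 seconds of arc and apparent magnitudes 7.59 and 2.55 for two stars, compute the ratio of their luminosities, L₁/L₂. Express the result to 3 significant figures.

L₁/L₂ = 0.0138

d₁ = 1/p₁ = 1/0.03603″ = 27.755 pc; d₂ = 1/p₂ = 1/0.04315″ = 23.175 pc.
M₁ = m₁ − 5 log₁₀ d₁ + 5 = 7.59 − 7.2167 + 5 = 5.3733.
M₂ = 2.55 − 6.8251 + 5 = 0.7249.
L₁/L₂ = 10^(0.4(M₂ − M₁)) = 10^(0.4 × (-4.6484)) = 10^(-1.85936) = 0.013824.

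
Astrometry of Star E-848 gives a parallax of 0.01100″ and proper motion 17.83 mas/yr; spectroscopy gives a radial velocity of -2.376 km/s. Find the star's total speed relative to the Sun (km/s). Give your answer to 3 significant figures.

d = 1/p = 1/0.01100″ = 90.909 pc.
μ = 17.83 mas/yr = 0.01783 ″/yr.
v_t = 4.740 μ d = 4.740 × 0.01783 × 90.909 = 7.6831 km/s.
v = √(v_r² + v_t²) = √((-2.376)² + 7.6831²) = √64.6754 = 8.0421 km/s.

8.04 km/s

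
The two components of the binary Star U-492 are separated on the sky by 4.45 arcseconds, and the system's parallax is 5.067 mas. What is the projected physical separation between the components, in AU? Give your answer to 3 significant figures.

d = 1/p = 1/0.005067″ = 197.36 pc.
At distance d (pc), an angle of θ arcsec spans θ·d AU: s = 4.45 × 197.36 = 878.25 AU.

878 AU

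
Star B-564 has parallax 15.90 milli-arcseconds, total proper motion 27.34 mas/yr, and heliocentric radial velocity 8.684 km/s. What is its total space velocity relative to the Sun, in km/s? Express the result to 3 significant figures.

11.9 km/s

d = 1/p = 1/0.01590″ = 62.893 pc.
μ = 27.34 mas/yr = 0.02734 ″/yr.
v_t = 4.740 μ d = 4.740 × 0.02734 × 62.893 = 8.1504 km/s.
v = √(v_r² + v_t²) = √(8.684² + 8.1504²) = √141.841 = 11.91 km/s.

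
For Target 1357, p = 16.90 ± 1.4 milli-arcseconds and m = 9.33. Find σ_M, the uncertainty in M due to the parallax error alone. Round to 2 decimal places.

σ_M = 0.18 mag

M = m − 5 log₁₀ d + 5 = m + 5 log₁₀ p + 5, so ∂M/∂p = 5/(p ln 10).
σ_M = (5/ln 10) · (σ_p/p) = 2.1715 × 1.4/16.90 = 2.1715 × 0.08284 = 0.17989.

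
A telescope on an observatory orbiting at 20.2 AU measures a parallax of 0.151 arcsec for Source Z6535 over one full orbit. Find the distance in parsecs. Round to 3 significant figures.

134 pc

With baseline B (in AU) and parallax p (in arcsec), d = B/p parsecs.
d = 20.2 / 0.151 = 133.77 pc.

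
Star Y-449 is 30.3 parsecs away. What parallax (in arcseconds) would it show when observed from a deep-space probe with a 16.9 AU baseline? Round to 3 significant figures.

p (arcsec) = B (AU) / d (pc).
p = 16.9 / 30.3 = 0.55776 arcsec.

0.558 arcsec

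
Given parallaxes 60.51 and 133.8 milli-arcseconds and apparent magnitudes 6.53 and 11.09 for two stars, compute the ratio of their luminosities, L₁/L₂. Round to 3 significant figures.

L₁/L₂ = 326

d₁ = 1/p₁ = 1/0.06051″ = 16.526 pc; d₂ = 1/p₂ = 1/0.1338″ = 7.4738 pc.
M₁ = m₁ − 5 log₁₀ d₁ + 5 = 6.53 − 6.0908 + 5 = 5.4392.
M₂ = 11.09 − 4.3677 + 5 = 11.7223.
L₁/L₂ = 10^(0.4(M₂ − M₁)) = 10^(0.4 × 6.2831) = 10^2.51324 = 326.02.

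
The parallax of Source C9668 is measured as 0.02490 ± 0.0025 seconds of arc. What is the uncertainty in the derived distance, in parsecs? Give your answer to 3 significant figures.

d = 1/p, so σ_d = σ_p / p².
σ_d = 0.00250 / (0.02490)² = 0.00250 / 0.00062001 = 4.0322 pc.

4.03 pc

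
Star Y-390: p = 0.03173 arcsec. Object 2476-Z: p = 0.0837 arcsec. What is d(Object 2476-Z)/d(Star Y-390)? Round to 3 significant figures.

0.379

Since d = 1/p, d_B/d_A = p_A/p_B.
= 0.03173 / 0.0837 = 0.37909.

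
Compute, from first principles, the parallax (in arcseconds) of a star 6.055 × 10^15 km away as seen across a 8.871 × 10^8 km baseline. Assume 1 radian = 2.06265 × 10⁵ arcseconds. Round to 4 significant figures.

0.03022 arcsec

θ ≈ B/d = (8.871 × 10^8) / (6.055 × 10^15) = 1.4651 × 10^-7 rad.
In arcseconds: 1.4651 × 10^-7 × 206265 = 0.03022″.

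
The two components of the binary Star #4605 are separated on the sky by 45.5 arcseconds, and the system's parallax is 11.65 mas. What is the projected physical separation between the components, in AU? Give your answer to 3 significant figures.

3910 AU

d = 1/p = 1/0.01165″ = 85.837 pc.
At distance d (pc), an angle of θ arcsec spans θ·d AU: s = 45.5 × 85.837 = 3905.6 AU.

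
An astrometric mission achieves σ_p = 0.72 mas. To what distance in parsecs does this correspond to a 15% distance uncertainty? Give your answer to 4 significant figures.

208.3 pc

σ_d/d = σ_p/p, so the condition is σ_p/p ≤ 0.15, i.e. p ≥ σ_p/0.15.
p_min = 0.72/0.15 = 4.8 mas = 0.0048 arcsec.
d_max = 1/p_min = 1/0.0048 = 208.33 pc.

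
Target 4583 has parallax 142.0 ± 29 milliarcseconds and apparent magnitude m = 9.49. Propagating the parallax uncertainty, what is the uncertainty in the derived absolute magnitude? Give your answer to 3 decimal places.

σ_M = 0.443 mag

M = m − 5 log₁₀ d + 5 = m + 5 log₁₀ p + 5, so ∂M/∂p = 5/(p ln 10).
σ_M = (5/ln 10) · (σ_p/p) = 2.1715 × 29/142.0 = 2.1715 × 0.20423 = 0.44349.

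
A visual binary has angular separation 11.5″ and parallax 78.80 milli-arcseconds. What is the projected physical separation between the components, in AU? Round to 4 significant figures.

145.9 AU

d = 1/p = 1/0.07880″ = 12.69 pc.
At distance d (pc), an angle of θ arcsec spans θ·d AU: s = 11.5 × 12.69 = 145.94 AU.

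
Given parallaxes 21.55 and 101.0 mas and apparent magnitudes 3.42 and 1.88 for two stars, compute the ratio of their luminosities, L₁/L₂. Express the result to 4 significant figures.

L₁/L₂ = 5.318

d₁ = 1/p₁ = 1/0.02155″ = 46.404 pc; d₂ = 1/p₂ = 1/0.1010″ = 9.901 pc.
M₁ = m₁ − 5 log₁₀ d₁ + 5 = 3.42 − 8.3328 + 5 = 0.0872.
M₂ = 1.88 − 4.9784 + 5 = 1.9016.
L₁/L₂ = 10^(0.4(M₂ − M₁)) = 10^(0.4 × 1.8144) = 10^0.72576 = 5.3181.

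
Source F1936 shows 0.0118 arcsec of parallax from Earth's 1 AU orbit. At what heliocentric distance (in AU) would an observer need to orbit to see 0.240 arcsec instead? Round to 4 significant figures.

20.34 AU

Parallax scales linearly with baseline: p ∝ B, so B = p_target / p_Earth × 1 AU.
B = 0.240 / 0.0118 = 20.339 AU.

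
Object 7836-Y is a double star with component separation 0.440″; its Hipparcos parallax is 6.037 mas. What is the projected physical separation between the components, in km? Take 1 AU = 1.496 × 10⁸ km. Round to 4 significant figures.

d = 1/p = 1/0.006037″ = 165.65 pc.
At distance d (pc), an angle of θ arcsec spans θ·d AU: s = 0.440 × 165.65 = 72.886 AU.
= 72.886 × 1.496 × 10⁸ km = 1.0904 × 10^10 km.

1.090 × 10^10 km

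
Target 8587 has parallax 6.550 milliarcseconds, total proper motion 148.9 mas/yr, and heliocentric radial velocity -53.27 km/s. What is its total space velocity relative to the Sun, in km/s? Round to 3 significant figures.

d = 1/p = 1/0.006550″ = 152.67 pc.
μ = 148.9 mas/yr = 0.1489 ″/yr.
v_t = 4.740 μ d = 4.740 × 0.1489 × 152.67 = 107.75 km/s.
v = √(v_r² + v_t²) = √((-53.27)² + 107.75²) = √14447.8 = 120.2 km/s.

120 km/s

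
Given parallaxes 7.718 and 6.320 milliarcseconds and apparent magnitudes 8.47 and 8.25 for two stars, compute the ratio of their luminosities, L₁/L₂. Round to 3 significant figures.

d₁ = 1/p₁ = 1/0.007718″ = 129.57 pc; d₂ = 1/p₂ = 1/0.006320″ = 158.23 pc.
M₁ = m₁ − 5 log₁₀ d₁ + 5 = 8.47 − 10.5625 + 5 = 2.9075.
M₂ = 8.25 − 10.9964 + 5 = 2.2536.
L₁/L₂ = 10^(0.4(M₂ − M₁)) = 10^(0.4 × (-0.6539)) = 10^(-0.26156) = 0.54757.

L₁/L₂ = 0.548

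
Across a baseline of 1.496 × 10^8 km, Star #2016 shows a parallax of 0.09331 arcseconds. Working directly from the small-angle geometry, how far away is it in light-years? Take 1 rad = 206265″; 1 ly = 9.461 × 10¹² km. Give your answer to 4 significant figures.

34.95 ly

θ = 0.09331″ = 0.09331/206265 = 4.5238 × 10^-7 rad.
d = B/θ = (1.496 × 10^8) / (4.5238 × 10^-7) = 3.3070 × 10^14 km = (3.3070 × 10^14) / (9.461 × 10^12) ly = 34.954 ly.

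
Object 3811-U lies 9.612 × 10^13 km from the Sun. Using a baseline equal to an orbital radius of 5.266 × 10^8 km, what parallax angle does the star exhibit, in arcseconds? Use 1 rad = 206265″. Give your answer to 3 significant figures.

θ ≈ B/d = (5.266 × 10^8) / (9.612 × 10^13) = 5.4786 × 10^-6 rad.
In arcseconds: 5.4786 × 10^-6 × 206265 = 1.13″.

1.13 arcsec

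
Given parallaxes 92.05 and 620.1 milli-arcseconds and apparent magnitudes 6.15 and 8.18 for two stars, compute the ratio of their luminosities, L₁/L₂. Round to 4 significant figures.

L₁/L₂ = 294.4

d₁ = 1/p₁ = 1/0.09205″ = 10.864 pc; d₂ = 1/p₂ = 1/0.6201″ = 1.6126 pc.
M₁ = m₁ − 5 log₁₀ d₁ + 5 = 6.15 − 5.1799 + 5 = 5.9701.
M₂ = 8.18 − 1.0376 + 5 = 12.1424.
L₁/L₂ = 10^(0.4(M₂ − M₁)) = 10^(0.4 × 6.1723) = 10^2.46892 = 294.39.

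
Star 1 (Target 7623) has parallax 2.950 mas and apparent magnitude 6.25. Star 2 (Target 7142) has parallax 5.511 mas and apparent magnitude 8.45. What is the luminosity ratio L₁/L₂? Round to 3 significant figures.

L₁/L₂ = 26.5

d₁ = 1/p₁ = 1/0.002950″ = 338.98 pc; d₂ = 1/p₂ = 1/0.005511″ = 181.46 pc.
M₁ = m₁ − 5 log₁₀ d₁ + 5 = 6.25 − 12.6509 + 5 = -1.4009.
M₂ = 8.45 − 11.2939 + 5 = 2.1561.
L₁/L₂ = 10^(0.4(M₂ − M₁)) = 10^(0.4 × 3.5570) = 10^1.42280 = 26.473.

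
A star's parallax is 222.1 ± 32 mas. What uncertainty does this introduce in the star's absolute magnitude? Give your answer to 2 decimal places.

σ_M = 0.31 mag

M = m − 5 log₁₀ d + 5 = m + 5 log₁₀ p + 5, so ∂M/∂p = 5/(p ln 10).
σ_M = (5/ln 10) · (σ_p/p) = 2.1715 × 32/222.1 = 2.1715 × 0.14408 = 0.31287.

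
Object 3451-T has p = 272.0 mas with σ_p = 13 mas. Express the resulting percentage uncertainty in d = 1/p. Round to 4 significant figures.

4.779%

For d = 1/p, |σ_d/d| = |σ_p/p|.
σ_p/p = 13 / 272.0 = 0.047794 = 4.7794%.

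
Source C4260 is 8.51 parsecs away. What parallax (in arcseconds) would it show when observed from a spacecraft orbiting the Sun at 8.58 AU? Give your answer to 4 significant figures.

p (arcsec) = B (AU) / d (pc).
p = 8.58 / 8.51 = 1.0082 arcsec.

1.008 arcsec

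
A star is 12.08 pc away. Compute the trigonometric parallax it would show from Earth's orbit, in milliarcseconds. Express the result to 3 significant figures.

82.8 mas

p = 1/d = 1/12.08 = 0.082781 arcsec.
= 0.082781 × 1000 = 82.781 mas.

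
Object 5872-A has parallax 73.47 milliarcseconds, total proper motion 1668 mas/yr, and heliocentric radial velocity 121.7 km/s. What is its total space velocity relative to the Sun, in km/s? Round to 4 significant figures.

162.5 km/s

d = 1/p = 1/0.07347″ = 13.611 pc.
μ = 1668 mas/yr = 1.668 ″/yr.
v_t = 4.740 μ d = 4.740 × 1.668 × 13.611 = 107.61 km/s.
v = √(v_r² + v_t²) = √(121.7² + 107.61²) = √26390.8 = 162.45 km/s.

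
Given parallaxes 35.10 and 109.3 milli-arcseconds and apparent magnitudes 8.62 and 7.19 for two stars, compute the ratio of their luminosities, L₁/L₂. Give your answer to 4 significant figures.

L₁/L₂ = 2.598

d₁ = 1/p₁ = 1/0.03510″ = 28.49 pc; d₂ = 1/p₂ = 1/0.1093″ = 9.1491 pc.
M₁ = m₁ − 5 log₁₀ d₁ + 5 = 8.62 − 7.2735 + 5 = 6.3465.
M₂ = 7.19 − 4.8069 + 5 = 7.3831.
L₁/L₂ = 10^(0.4(M₂ − M₁)) = 10^(0.4 × 1.0366) = 10^0.41464 = 2.598.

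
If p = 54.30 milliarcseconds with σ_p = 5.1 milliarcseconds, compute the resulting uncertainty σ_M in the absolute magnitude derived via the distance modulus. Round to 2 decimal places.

σ_M = 0.20 mag

M = m − 5 log₁₀ d + 5 = m + 5 log₁₀ p + 5, so ∂M/∂p = 5/(p ln 10).
σ_M = (5/ln 10) · (σ_p/p) = 2.1715 × 5.1/54.30 = 2.1715 × 0.093923 = 0.20395.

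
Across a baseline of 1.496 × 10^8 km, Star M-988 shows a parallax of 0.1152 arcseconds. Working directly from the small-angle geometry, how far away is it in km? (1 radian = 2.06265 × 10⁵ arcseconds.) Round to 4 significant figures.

θ = 0.1152″ = 0.1152/206265 = 5.5850 × 10^-7 rad.
d = B/θ = (1.496 × 10^8) / (5.5850 × 10^-7) = 2.6786 × 10^14 km.

2.679 × 10^14 km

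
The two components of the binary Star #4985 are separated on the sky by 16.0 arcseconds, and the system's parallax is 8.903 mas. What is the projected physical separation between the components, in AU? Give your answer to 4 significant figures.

1797 AU

d = 1/p = 1/0.008903″ = 112.32 pc.
At distance d (pc), an angle of θ arcsec spans θ·d AU: s = 16.0 × 112.32 = 1797.1 AU.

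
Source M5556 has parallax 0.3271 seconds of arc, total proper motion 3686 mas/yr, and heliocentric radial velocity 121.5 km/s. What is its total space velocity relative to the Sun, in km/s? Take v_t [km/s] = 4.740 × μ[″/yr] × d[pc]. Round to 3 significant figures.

133 km/s

d = 1/p = 1/0.3271″ = 3.0572 pc.
μ = 3686 mas/yr = 3.686 ″/yr.
v_t = 4.740 μ d = 4.740 × 3.686 × 3.0572 = 53.414 km/s.
v = √(v_r² + v_t²) = √(121.5² + 53.414²) = √17615.3 = 132.72 km/s.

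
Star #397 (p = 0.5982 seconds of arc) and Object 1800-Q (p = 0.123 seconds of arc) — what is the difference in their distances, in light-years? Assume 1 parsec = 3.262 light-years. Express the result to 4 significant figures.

d_A = 1/0.5982″ = 1.6717 pc; d_B = 1/0.1230″ = 8.1301 pc.
|d_B − d_A| = |8.1301 − 1.6717| = 6.4584 pc = 6.4584 × 3.262 ly = 21.067 ly.

21.07 ly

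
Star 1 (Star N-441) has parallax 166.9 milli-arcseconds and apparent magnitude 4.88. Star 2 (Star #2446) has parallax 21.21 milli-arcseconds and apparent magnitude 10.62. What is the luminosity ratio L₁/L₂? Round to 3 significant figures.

d₁ = 1/p₁ = 1/0.1669″ = 5.9916 pc; d₂ = 1/p₂ = 1/0.02121″ = 47.148 pc.
M₁ = m₁ − 5 log₁₀ d₁ + 5 = 4.88 − 3.8877 + 5 = 5.9923.
M₂ = 10.62 − 8.3673 + 5 = 7.2527.
L₁/L₂ = 10^(0.4(M₂ − M₁)) = 10^(0.4 × 1.2604) = 10^0.50416 = 3.1927.

L₁/L₂ = 3.19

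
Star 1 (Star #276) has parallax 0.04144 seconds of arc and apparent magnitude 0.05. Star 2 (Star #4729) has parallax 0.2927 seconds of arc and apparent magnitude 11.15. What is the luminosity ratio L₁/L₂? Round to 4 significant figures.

L₁/L₂ = 1.374 × 10^6

d₁ = 1/p₁ = 1/0.04144″ = 24.131 pc; d₂ = 1/p₂ = 1/0.2927″ = 3.4165 pc.
M₁ = m₁ − 5 log₁₀ d₁ + 5 = 0.05 − 6.9129 + 5 = -1.8629.
M₂ = 11.15 − 2.6679 + 5 = 13.4821.
L₁/L₂ = 10^(0.4(M₂ − M₁)) = 10^(0.4 × 15.3450) = 10^6.13800 = 1.3740 × 10^6.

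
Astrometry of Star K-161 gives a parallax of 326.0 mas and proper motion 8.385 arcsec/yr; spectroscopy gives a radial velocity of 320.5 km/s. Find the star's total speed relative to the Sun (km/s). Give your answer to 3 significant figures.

343 km/s

d = 1/p = 1/0.3260″ = 3.0675 pc.
v_t = 4.740 μ d = 4.740 × 8.385 × 3.0675 = 121.92 km/s.
v = √(v_r² + v_t²) = √(320.5² + 121.92²) = √117585 = 342.91 km/s.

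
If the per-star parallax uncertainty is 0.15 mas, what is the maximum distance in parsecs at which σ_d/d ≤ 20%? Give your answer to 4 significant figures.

σ_d/d = σ_p/p, so the condition is σ_p/p ≤ 0.20, i.e. p ≥ σ_p/0.20.
p_min = 0.15/0.20 = 0.75 mas = 0.00075 arcsec.
d_max = 1/p_min = 1/0.00075 = 1333.3 pc.

1333 pc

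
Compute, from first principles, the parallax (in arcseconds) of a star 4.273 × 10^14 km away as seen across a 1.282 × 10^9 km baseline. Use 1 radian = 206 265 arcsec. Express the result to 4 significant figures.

0.6188 arcsec

θ ≈ B/d = (1.282 × 10^9) / (4.273 × 10^14) = 3.0002 × 10^-6 rad.
In arcseconds: 3.0002 × 10^-6 × 206265 = 0.61884″.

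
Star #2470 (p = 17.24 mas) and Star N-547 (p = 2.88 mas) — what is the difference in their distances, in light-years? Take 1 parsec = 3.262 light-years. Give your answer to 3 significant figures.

943 ly

d_A = 1/0.01724″ = 58.005 pc; d_B = 1/0.002880″ = 347.22 pc.
|d_B − d_A| = |347.22 − 58.005| = 289.22 pc = 289.22 × 3.262 ly = 943.44 ly.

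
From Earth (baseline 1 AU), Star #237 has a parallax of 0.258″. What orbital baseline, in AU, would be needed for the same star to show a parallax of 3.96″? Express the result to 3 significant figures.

Parallax scales linearly with baseline: p ∝ B, so B = p_target / p_Earth × 1 AU.
B = 3.96 / 0.258 = 15.349 AU.

15.3 AU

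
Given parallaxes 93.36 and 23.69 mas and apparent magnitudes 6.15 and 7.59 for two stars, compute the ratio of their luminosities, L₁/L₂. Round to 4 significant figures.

L₁/L₂ = 0.2426

d₁ = 1/p₁ = 1/0.09336″ = 10.711 pc; d₂ = 1/p₂ = 1/0.02369″ = 42.212 pc.
M₁ = m₁ − 5 log₁₀ d₁ + 5 = 6.15 − 5.1492 + 5 = 6.0008.
M₂ = 7.59 − 8.1272 + 5 = 4.4628.
L₁/L₂ = 10^(0.4(M₂ − M₁)) = 10^(0.4 × (-1.5380)) = 10^(-0.61520) = 0.24255.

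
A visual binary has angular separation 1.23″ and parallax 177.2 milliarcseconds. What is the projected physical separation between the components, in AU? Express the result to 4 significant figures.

d = 1/p = 1/0.1772″ = 5.6433 pc.
At distance d (pc), an angle of θ arcsec spans θ·d AU: s = 1.23 × 5.6433 = 6.9413 AU.

6.941 AU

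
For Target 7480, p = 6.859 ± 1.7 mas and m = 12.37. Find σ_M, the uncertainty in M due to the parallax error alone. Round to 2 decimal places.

M = m − 5 log₁₀ d + 5 = m + 5 log₁₀ p + 5, so ∂M/∂p = 5/(p ln 10).
σ_M = (5/ln 10) · (σ_p/p) = 2.1715 × 1.7/6.859 = 2.1715 × 0.24785 = 0.53821.

σ_M = 0.54 mag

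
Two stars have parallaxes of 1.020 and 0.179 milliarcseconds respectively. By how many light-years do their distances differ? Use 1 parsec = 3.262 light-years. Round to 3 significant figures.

15000 ly

d_A = 1/0.001020″ = 980.39 pc; d_B = 1/0.0001790″ = 5586.6 pc.
|d_B − d_A| = |5586.6 − 980.39| = 4606.2 pc = 4606.2 × 3.262 ly = 15025 ly.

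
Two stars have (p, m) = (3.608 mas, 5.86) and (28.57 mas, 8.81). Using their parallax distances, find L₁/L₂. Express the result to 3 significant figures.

L₁/L₂ = 949

d₁ = 1/p₁ = 1/0.003608″ = 277.16 pc; d₂ = 1/p₂ = 1/0.02857″ = 35.002 pc.
M₁ = m₁ − 5 log₁₀ d₁ + 5 = 5.86 − 12.2137 + 5 = -1.3537.
M₂ = 8.81 − 7.7205 + 5 = 6.0895.
L₁/L₂ = 10^(0.4(M₂ − M₁)) = 10^(0.4 × 7.4432) = 10^2.97728 = 949.03.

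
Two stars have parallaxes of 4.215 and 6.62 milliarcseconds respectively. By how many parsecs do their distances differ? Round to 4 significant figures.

86.19 pc

d_A = 1/0.004215″ = 237.25 pc; d_B = 1/0.006620″ = 151.06 pc.
|d_B − d_A| = |151.06 − 237.25| = 86.19 pc.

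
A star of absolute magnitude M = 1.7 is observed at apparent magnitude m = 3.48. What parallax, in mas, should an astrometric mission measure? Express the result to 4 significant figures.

m − M = 3.48 − 1.7 = 1.78.
d = 10^((m−M)/5 + 1) = 10^1.356 = 22.699 pc.
p = 1/d = 1/22.699 = 0.044055 arcsec = 44.055 mas.

44.06 mas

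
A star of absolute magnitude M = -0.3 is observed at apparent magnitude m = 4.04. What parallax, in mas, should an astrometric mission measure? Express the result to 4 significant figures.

m − M = 4.04 − (-0.3) = 4.34.
d = 10^((m−M)/5 + 1) = 10^1.868 = 73.79 pc.
p = 1/d = 1/73.79 = 0.013552 arcsec = 13.552 mas.

13.55 mas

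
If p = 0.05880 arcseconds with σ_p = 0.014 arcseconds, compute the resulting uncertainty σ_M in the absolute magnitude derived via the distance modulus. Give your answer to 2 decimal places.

M = m − 5 log₁₀ d + 5 = m + 5 log₁₀ p + 5, so ∂M/∂p = 5/(p ln 10).
σ_M = (5/ln 10) · (σ_p/p) = 2.1715 × 0.014/0.05880 = 2.1715 × 0.2381 = 0.51703.

σ_M = 0.52 mag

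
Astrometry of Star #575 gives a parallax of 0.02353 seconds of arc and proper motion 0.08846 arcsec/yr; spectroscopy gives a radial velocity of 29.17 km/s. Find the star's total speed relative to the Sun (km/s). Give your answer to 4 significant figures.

34.18 km/s

d = 1/p = 1/0.02353″ = 42.499 pc.
v_t = 4.740 μ d = 4.740 × 0.08846 × 42.499 = 17.82 km/s.
v = √(v_r² + v_t²) = √(29.17² + 17.82²) = √1168.44 = 34.182 km/s.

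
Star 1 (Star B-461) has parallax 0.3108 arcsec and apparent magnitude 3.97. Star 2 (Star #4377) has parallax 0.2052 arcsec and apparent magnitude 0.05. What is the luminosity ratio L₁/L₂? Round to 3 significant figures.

L₁/L₂ = 0.0118

d₁ = 1/p₁ = 1/0.3108″ = 3.2175 pc; d₂ = 1/p₂ = 1/0.2052″ = 4.8733 pc.
M₁ = m₁ − 5 log₁₀ d₁ + 5 = 3.97 − 2.5376 + 5 = 6.4324.
M₂ = 0.05 − 3.4391 + 5 = 1.6109.
L₁/L₂ = 10^(0.4(M₂ − M₁)) = 10^(0.4 × (-4.8215)) = 10^(-1.92860) = 0.011787.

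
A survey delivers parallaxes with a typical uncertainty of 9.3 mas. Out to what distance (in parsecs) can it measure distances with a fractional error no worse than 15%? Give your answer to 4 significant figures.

16.13 pc

σ_d/d = σ_p/p, so the condition is σ_p/p ≤ 0.15, i.e. p ≥ σ_p/0.15.
p_min = 9.3/0.15 = 62 mas = 0.062 arcsec.
d_max = 1/p_min = 1/0.062 = 16.129 pc.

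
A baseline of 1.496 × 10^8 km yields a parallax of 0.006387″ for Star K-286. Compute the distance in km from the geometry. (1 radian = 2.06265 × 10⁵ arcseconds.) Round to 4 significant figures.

θ = 0.006387″ = 0.006387/206265 = 3.0965 × 10^-8 rad.
d = B/θ = (1.496 × 10^8) / (3.0965 × 10^-8) = 4.8313 × 10^15 km.

4.831 × 10^15 km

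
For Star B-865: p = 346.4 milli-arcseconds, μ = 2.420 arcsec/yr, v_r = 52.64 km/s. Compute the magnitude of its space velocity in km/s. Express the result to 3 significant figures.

62.2 km/s

d = 1/p = 1/0.3464″ = 2.8868 pc.
v_t = 4.740 μ d = 4.740 × 2.420 × 2.8868 = 33.114 km/s.
v = √(v_r² + v_t²) = √(52.64² + 33.114²) = √3867.51 = 62.189 km/s.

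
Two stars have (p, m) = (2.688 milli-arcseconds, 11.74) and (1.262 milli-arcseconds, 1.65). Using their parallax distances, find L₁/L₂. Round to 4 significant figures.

d₁ = 1/p₁ = 1/0.002688″ = 372.02 pc; d₂ = 1/p₂ = 1/0.001262″ = 792.39 pc.
M₁ = m₁ − 5 log₁₀ d₁ + 5 = 11.74 − 12.8528 + 5 = 3.8872.
M₂ = 1.65 − 14.4947 + 5 = -7.8447.
L₁/L₂ = 10^(0.4(M₂ − M₁)) = 10^(0.4 × (-11.7319)) = 10^(-4.69276) = 0.000020288.

L₁/L₂ = 2.029 × 10^-5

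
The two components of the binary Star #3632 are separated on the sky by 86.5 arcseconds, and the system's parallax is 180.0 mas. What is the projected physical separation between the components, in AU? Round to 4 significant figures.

480.6 AU

d = 1/p = 1/0.1800″ = 5.5556 pc.
At distance d (pc), an angle of θ arcsec spans θ·d AU: s = 86.5 × 5.5556 = 480.56 AU.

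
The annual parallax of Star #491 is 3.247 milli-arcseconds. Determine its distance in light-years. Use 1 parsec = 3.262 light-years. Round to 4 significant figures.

1005 light years

p = 3.247 milli-arcseconds = 0.003247 arcsec.
d = 1/p = 1/0.003247 = 307.98 pc.
In light-years: 307.98 × 3.262 = 1004.6 ly.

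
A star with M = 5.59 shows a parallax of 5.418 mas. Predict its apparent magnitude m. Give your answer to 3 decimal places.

m = 11.921

d = 1/p = 1/0.005418″ = 184.57 pc.
m − M = 5 log₁₀ d − 5 = 5 log₁₀(184.57) − 5 = 11.3308 − 5 = 6.3308.
m = M + (m − M) = 5.59 + 6.3308 = 11.921.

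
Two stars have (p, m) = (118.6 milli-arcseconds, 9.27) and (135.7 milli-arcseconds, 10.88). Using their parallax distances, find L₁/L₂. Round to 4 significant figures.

d₁ = 1/p₁ = 1/0.1186″ = 8.4317 pc; d₂ = 1/p₂ = 1/0.1357″ = 7.3692 pc.
M₁ = m₁ − 5 log₁₀ d₁ + 5 = 9.27 − 4.6296 + 5 = 9.6404.
M₂ = 10.88 − 4.3371 + 5 = 11.5429.
L₁/L₂ = 10^(0.4(M₂ − M₁)) = 10^(0.4 × 1.9025) = 10^0.76100 = 5.7677.

L₁/L₂ = 5.768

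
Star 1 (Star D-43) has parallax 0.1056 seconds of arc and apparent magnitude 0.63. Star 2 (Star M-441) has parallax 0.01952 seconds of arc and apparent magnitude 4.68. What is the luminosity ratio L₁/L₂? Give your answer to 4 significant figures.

L₁/L₂ = 1.424

d₁ = 1/p₁ = 1/0.1056″ = 9.4697 pc; d₂ = 1/p₂ = 1/0.01952″ = 51.23 pc.
M₁ = m₁ − 5 log₁₀ d₁ + 5 = 0.63 − 4.8817 + 5 = 0.7483.
M₂ = 4.68 − 8.5476 + 5 = 1.1324.
L₁/L₂ = 10^(0.4(M₂ − M₁)) = 10^(0.4 × 0.3841) = 10^0.15364 = 1.4244.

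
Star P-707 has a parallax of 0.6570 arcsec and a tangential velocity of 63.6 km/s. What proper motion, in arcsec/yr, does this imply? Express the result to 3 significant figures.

8.82 arcsec/yr

d = 1/p = 1/0.6570″ = 1.5221 pc.
μ = v_t / (4.74 d) = 63.6 / (4.74 × 1.5221) = 63.6 / 7.2148 = 8.8152 ″/yr.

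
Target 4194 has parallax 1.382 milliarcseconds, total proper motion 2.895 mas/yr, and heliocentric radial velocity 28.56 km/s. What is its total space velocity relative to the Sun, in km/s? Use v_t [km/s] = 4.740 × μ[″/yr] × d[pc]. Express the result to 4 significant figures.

30.24 km/s

d = 1/p = 1/0.001382″ = 723.59 pc.
μ = 2.895 mas/yr = 0.002895 ″/yr.
v_t = 4.740 μ d = 4.740 × 0.002895 × 723.59 = 9.9293 km/s.
v = √(v_r² + v_t²) = √(28.56² + 9.9293²) = √914.265 = 30.237 km/s.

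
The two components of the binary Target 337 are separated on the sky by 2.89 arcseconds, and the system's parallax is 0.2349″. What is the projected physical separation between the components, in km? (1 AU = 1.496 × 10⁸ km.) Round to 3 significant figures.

1.84 × 10^9 km

d = 1/p = 1/0.2349″ = 4.2571 pc.
At distance d (pc), an angle of θ arcsec spans θ·d AU: s = 2.89 × 4.2571 = 12.303 AU.
= 12.303 × 1.496 × 10⁸ km = 1.8405 × 10^9 km.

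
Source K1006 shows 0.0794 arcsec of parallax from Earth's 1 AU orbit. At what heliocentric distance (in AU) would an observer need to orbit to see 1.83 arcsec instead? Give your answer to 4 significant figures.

23.05 AU

Parallax scales linearly with baseline: p ∝ B, so B = p_target / p_Earth × 1 AU.
B = 1.83 / 0.0794 = 23.048 AU.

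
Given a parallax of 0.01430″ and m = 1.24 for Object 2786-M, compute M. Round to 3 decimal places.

M = -2.983

d = 1/p = 1/0.01430″ = 69.93 pc.
m − M = 5 log₁₀(69.93) − 5 = 9.2233 − 5 = 4.2233.
M = m − (m − M) = 1.24 − 4.2233 = -2.983.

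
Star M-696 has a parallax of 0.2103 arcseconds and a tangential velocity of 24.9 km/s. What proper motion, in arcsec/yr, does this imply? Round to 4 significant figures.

d = 1/p = 1/0.2103″ = 4.7551 pc.
μ = v_t / (4.74 d) = 24.9 / (4.74 × 4.7551) = 24.9 / 22.539 = 1.1048 ″/yr.

1.105 arcsec/yr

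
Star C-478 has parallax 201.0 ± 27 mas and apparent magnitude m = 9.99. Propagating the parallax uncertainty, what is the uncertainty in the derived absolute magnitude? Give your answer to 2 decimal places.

M = m − 5 log₁₀ d + 5 = m + 5 log₁₀ p + 5, so ∂M/∂p = 5/(p ln 10).
σ_M = (5/ln 10) · (σ_p/p) = 2.1715 × 27/201.0 = 2.1715 × 0.13433 = 0.2917.

σ_M = 0.29 mag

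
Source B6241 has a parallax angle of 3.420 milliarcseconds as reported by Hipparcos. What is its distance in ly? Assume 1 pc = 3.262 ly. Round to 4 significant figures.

p = 3.420 milliarcseconds = 0.003420 arcsec.
d = 1/p = 1/0.003420 = 292.4 pc.
In light-years: 292.4 × 3.262 = 953.81 ly.

953.8 ly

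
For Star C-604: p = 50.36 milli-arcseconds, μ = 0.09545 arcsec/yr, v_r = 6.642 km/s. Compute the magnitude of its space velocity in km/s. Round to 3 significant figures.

11.2 km/s

d = 1/p = 1/0.05036″ = 19.857 pc.
v_t = 4.740 μ d = 4.740 × 0.09545 × 19.857 = 8.984 km/s.
v = √(v_r² + v_t²) = √(6.642² + 8.984²) = √124.828 = 11.173 km/s.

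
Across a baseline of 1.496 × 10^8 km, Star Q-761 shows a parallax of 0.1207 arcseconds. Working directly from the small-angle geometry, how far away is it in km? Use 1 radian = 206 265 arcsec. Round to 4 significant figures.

θ = 0.1207″ = 0.1207/206265 = 5.8517 × 10^-7 rad.
d = B/θ = (1.496 × 10^8) / (5.8517 × 10^-7) = 2.5565 × 10^14 km.

2.557 × 10^14 km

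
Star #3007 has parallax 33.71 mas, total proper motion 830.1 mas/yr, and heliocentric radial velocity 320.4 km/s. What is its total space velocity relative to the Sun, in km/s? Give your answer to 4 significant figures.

d = 1/p = 1/0.03371″ = 29.665 pc.
μ = 830.1 mas/yr = 0.8301 ″/yr.
v_t = 4.740 μ d = 4.740 × 0.8301 × 29.665 = 116.72 km/s.
v = √(v_r² + v_t²) = √(320.4² + 116.72²) = √116280 = 341 km/s.

341.0 km/s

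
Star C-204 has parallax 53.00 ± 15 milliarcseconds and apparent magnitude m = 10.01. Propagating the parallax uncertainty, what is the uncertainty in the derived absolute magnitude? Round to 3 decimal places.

σ_M = 0.615 mag

M = m − 5 log₁₀ d + 5 = m + 5 log₁₀ p + 5, so ∂M/∂p = 5/(p ln 10).
σ_M = (5/ln 10) · (σ_p/p) = 2.1715 × 15/53.00 = 2.1715 × 0.28302 = 0.61458.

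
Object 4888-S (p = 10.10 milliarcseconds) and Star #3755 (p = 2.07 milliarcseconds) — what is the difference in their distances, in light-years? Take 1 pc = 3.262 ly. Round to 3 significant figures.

1250 ly

d_A = 1/0.01010″ = 99.01 pc; d_B = 1/0.002070″ = 483.09 pc.
|d_B − d_A| = |483.09 − 99.01| = 384.08 pc = 384.08 × 3.262 ly = 1252.9 ly.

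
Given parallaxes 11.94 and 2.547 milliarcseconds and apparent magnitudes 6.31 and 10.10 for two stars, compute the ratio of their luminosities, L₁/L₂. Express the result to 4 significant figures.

L₁/L₂ = 1.493

d₁ = 1/p₁ = 1/0.01194″ = 83.752 pc; d₂ = 1/p₂ = 1/0.002547″ = 392.62 pc.
M₁ = m₁ − 5 log₁₀ d₁ + 5 = 6.31 − 9.6150 + 5 = 1.6950.
M₂ = 10.10 − 12.9699 + 5 = 2.1301.
L₁/L₂ = 10^(0.4(M₂ − M₁)) = 10^(0.4 × 0.4351) = 10^0.17404 = 1.4929.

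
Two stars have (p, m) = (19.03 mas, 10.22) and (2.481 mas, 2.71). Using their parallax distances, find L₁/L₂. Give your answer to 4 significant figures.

L₁/L₂ = 1.684 × 10^-5

d₁ = 1/p₁ = 1/0.01903″ = 52.549 pc; d₂ = 1/p₂ = 1/0.002481″ = 403.06 pc.
M₁ = m₁ − 5 log₁₀ d₁ + 5 = 10.22 − 8.6028 + 5 = 6.6172.
M₂ = 2.71 − 13.0268 + 5 = -5.3168.
L₁/L₂ = 10^(0.4(M₂ − M₁)) = 10^(0.4 × (-11.9340)) = 10^(-4.77360) = 0.000016842.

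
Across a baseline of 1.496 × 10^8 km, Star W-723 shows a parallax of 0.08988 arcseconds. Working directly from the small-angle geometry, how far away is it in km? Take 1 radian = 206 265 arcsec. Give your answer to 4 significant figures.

θ = 0.08988″ = 0.08988/206265 = 4.3575 × 10^-7 rad.
d = B/θ = (1.496 × 10^8) / (4.3575 × 10^-7) = 3.4332 × 10^14 km.

3.433 × 10^14 km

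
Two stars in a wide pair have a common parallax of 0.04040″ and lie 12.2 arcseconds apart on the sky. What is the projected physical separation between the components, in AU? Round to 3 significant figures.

302 AU

d = 1/p = 1/0.04040″ = 24.752 pc.
At distance d (pc), an angle of θ arcsec spans θ·d AU: s = 12.2 × 24.752 = 301.97 AU.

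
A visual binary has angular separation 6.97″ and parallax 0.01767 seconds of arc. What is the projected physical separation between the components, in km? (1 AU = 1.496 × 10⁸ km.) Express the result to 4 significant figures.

d = 1/p = 1/0.01767″ = 56.593 pc.
At distance d (pc), an angle of θ arcsec spans θ·d AU: s = 6.97 × 56.593 = 394.45 AU.
= 394.45 × 1.496 × 10⁸ km = 5.9010 × 10^10 km.

5.901 × 10^10 km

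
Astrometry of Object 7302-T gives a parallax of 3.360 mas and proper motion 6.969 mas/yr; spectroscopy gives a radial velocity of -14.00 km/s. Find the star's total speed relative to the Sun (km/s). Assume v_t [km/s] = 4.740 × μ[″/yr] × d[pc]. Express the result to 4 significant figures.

d = 1/p = 1/0.003360″ = 297.62 pc.
μ = 6.969 mas/yr = 0.006969 ″/yr.
v_t = 4.740 μ d = 4.740 × 0.006969 × 297.62 = 9.8313 km/s.
v = √(v_r² + v_t²) = √((-14.00)² + 9.8313²) = √292.654 = 17.107 km/s.

17.11 km/s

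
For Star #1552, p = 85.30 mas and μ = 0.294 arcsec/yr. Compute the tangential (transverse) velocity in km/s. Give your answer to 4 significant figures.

16.34 km/s

d = 1/p = 1/0.08530″ = 11.723 pc.
v_t = 4.74 × μ × d = 4.74 × 0.294 × 11.723 = 16.337 km/s.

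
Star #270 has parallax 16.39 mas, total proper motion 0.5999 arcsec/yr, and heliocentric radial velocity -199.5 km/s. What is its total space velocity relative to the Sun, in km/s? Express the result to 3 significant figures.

d = 1/p = 1/0.01639″ = 61.013 pc.
v_t = 4.740 μ d = 4.740 × 0.5999 × 61.013 = 173.49 km/s.
v = √(v_r² + v_t²) = √((-199.5)² + 173.49²) = √69899 = 264.38 km/s.

264 km/s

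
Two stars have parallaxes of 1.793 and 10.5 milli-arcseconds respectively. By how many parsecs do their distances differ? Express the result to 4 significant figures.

462.5 pc

d_A = 1/0.001793″ = 557.72 pc; d_B = 1/0.01050″ = 95.238 pc.
|d_B − d_A| = |95.238 − 557.72| = 462.48 pc.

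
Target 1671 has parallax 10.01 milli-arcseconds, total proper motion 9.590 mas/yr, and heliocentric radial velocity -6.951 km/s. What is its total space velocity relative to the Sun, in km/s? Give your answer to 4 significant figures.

8.303 km/s

d = 1/p = 1/0.01001″ = 99.9 pc.
μ = 9.590 mas/yr = 0.009590 ″/yr.
v_t = 4.740 μ d = 4.740 × 0.009590 × 99.9 = 4.5411 km/s.
v = √(v_r² + v_t²) = √((-6.951)² + 4.5411²) = √68.938 = 8.3029 km/s.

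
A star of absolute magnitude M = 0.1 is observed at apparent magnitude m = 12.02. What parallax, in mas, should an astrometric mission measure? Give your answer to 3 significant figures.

m − M = 12.02 − 0.1 = 11.92.
d = 10^((m−M)/5 + 1) = 10^3.384 = 2421 pc.
p = 1/d = 1/2421 = 0.00041305 arcsec = 0.41305 mas.

0.413 mas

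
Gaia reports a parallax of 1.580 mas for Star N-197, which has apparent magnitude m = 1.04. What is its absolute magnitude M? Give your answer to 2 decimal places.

M = -7.97

d = 1/p = 1/0.001580″ = 632.91 pc.
m − M = 5 log₁₀(632.91) − 5 = 14.0067 − 5 = 9.0067.
M = m − (m − M) = 1.04 − 9.0067 = -7.97.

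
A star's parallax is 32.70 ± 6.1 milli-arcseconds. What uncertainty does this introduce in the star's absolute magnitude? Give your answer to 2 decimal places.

σ_M = 0.41 mag

M = m − 5 log₁₀ d + 5 = m + 5 log₁₀ p + 5, so ∂M/∂p = 5/(p ln 10).
σ_M = (5/ln 10) · (σ_p/p) = 2.1715 × 6.1/32.70 = 2.1715 × 0.18654 = 0.40507.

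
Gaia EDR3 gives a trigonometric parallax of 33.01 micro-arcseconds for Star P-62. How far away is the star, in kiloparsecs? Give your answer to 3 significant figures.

p = 33.01 micro-arcseconds = 0.00003301 arcsec.
d = 1/p = 1/0.00003301 = 30294 pc.
= 30.294 kpc.

30.3 kpc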